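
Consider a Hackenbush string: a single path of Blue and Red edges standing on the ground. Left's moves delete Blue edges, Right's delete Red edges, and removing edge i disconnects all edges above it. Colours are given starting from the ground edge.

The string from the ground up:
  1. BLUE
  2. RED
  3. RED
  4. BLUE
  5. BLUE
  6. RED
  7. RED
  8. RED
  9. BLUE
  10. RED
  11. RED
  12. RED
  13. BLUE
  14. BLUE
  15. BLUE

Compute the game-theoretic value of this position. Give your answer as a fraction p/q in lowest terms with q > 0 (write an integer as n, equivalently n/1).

Recurse on prefixes of the 15-edge string BLUE RED RED BLUE BLUE RED RED RED BLUE RED RED RED BLUE BLUE BLUE:
v(B) = { 0 | none } -> 1
v(BR) = { 0 | 1 } -> 1/2
v(BRR) = { 0 | 1/2 1 } -> 1/4
v(BRRB) = { 0 1/4 | 1/2 1 } -> 3/8
v(BRRBB) = { 0 1/4 3/8 | 1/2 1 } -> 7/16
v(BRRBBR) = { 0 1/4 3/8 | 7/16 1/2 1 } -> 13/32
v(BRRBBRR) = { 0 1/4 3/8 | 13/32 7/16 1/2 1 } -> 25/64
v(BRRBBRRR) = { 0 1/4 3/8 | 25/64 13/32 7/16 1/2 1 } -> 49/128
v(BRRBBRRRB) = { 0 1/4 3/8 49/128 | 25/64 13/32 7/16 1/2 1 } -> 99/256
v(BRRBBRRRBR) = { 0 1/4 3/8 49/128 | 99/256 25/64 13/32 7/16 1/2 1 } -> 197/512
v(BRRBBRRRBRR) = { 0 1/4 3/8 49/128 | 197/512 99/256 25/64 13/32 7/16 1/2 1 } -> 393/1024
v(BRRBBRRRBRRR) = { 0 1/4 3/8 49/128 | 393/1024 197/512 99/256 25/64 13/32 7/16 1/2 1 } -> 785/2048
v(BRRBBRRRBRRRB) = { 0 1/4 3/8 49/128 785/2048 | 393/1024 197/512 99/256 25/64 13/32 7/16 1/2 1 } -> 1571/4096
v(BRRBBRRRBRRRBB) = { 0 1/4 3/8 49/128 785/2048 1571/4096 | 393/1024 197/512 99/256 25/64 13/32 7/16 1/2 1 } -> 3143/8192
v(BRRBBRRRBRRRBBB) = { 0 1/4 3/8 49/128 785/2048 1571/4096 3143/8192 | 393/1024 197/512 99/256 25/64 13/32 7/16 1/2 1 } -> 6287/16384

6287/16384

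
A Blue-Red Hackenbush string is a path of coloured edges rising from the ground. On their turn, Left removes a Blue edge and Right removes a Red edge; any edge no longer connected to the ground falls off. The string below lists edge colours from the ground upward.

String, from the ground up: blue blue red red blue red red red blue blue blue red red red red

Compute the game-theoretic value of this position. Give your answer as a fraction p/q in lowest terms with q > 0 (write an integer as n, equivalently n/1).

Recurse on prefixes of the 15-edge string blue blue red red blue red red red blue blue blue red red red red:
g(b) = { 0 | · } = 1
g(bb) = { 0; 1 | · } = 2
g(bbr) = { 0; 1 | 2 } = 3/2
g(bbrr) = { 0; 1 | 3/2; 2 } = 5/4
g(bbrrb) = { 0; 1; 5/4 | 3/2; 2 } = 11/8
g(bbrrbr) = { 0; 1; 5/4 | 11/8; 3/2; 2 } = 21/16
g(bbrrbrr) = { 0; 1; 5/4 | 21/16; 11/8; 3/2; 2 } = 41/32
g(bbrrbrrr) = { 0; 1; 5/4 | 41/32; 21/16; 11/8; 3/2; 2 } = 81/64
g(bbrrbrrrb) = { 0; 1; 5/4; 81/64 | 41/32; 21/16; 11/8; 3/2; 2 } = 163/128
g(bbrrbrrrbb) = { 0; 1; 5/4; 81/64; 163/128 | 41/32; 21/16; 11/8; 3/2; 2 } = 327/256
g(bbrrbrrrbbb) = { 0; 1; 5/4; 81/64; 163/128; 327/256 | 41/32; 21/16; 11/8; 3/2; 2 } = 655/512
g(bbrrbrrrbbbr) = { 0; 1; 5/4; 81/64; 163/128; 327/256 | 655/512; 41/32; 21/16; 11/8; 3/2; 2 } = 1309/1024
g(bbrrbrrrbbbrr) = { 0; 1; 5/4; 81/64; 163/128; 327/256 | 1309/1024; 655/512; 41/32; 21/16; 11/8; 3/2; 2 } = 2617/2048
g(bbrrbrrrbbbrrr) = { 0; 1; 5/4; 81/64; 163/128; 327/256 | 2617/2048; 1309/1024; 655/512; 41/32; 21/16; 11/8; 3/2; 2 } = 5233/4096
g(bbrrbrrrbbbrrrr) = { 0; 1; 5/4; 81/64; 163/128; 327/256 | 5233/4096; 2617/2048; 1309/1024; 655/512; 41/32; 21/16; 11/8; 3/2; 2 } = 10465/8192

10465/8192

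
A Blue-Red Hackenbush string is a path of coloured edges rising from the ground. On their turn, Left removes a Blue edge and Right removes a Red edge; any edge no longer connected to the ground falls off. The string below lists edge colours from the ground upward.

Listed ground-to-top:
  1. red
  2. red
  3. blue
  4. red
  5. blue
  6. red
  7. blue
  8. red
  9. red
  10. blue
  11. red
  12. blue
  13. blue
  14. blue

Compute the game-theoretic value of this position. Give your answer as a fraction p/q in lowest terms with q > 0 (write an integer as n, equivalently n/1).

Prefix values for red red blue red blue red blue red red blue red blue blue blue via {L|R} + simplicity:
r: Left { — }, Right { 0 } — simplest -1
rr: Left { — }, Right { -1; 0 } — simplest -2
rrb: Left { -2 }, Right { -1; 0 } — simplest -3/2
rrbr: Left { -2 }, Right { -3/2; -1; 0 } — simplest -7/4
rrbrb: Left { -2; -7/4 }, Right { -3/2; -1; 0 } — simplest -13/8
rrbrbr: Left { -2; -7/4 }, Right { -13/8; -3/2; -1; 0 } — simplest -27/16
rrbrbrb: Left { -2; -7/4; -27/16 }, Right { -13/8; -3/2; -1; 0 } — simplest -53/32
rrbrbrbr: Left { -2; -7/4; -27/16 }, Right { -53/32; -13/8; -3/2; -1; 0 } — simplest -107/64
rrbrbrbrr: Left { -2; -7/4; -27/16 }, Right { -107/64; -53/32; -13/8; -3/2; -1; 0 } — simplest -215/128
rrbrbrbrrb: Left { -2; -7/4; -27/16; -215/128 }, Right { -107/64; -53/32; -13/8; -3/2; -1; 0 } — simplest -429/256
rrbrbrbrrbr: Left { -2; -7/4; -27/16; -215/128 }, Right { -429/256; -107/64; -53/32; -13/8; -3/2; -1; 0 } — simplest -859/512
rrbrbrbrrbrb: Left { -2; -7/4; -27/16; -215/128; -859/512 }, Right { -429/256; -107/64; -53/32; -13/8; -3/2; -1; 0 } — simplest -1717/1024
rrbrbrbrrbrbb: Left { -2; -7/4; -27/16; -215/128; -859/512; -1717/1024 }, Right { -429/256; -107/64; -53/32; -13/8; -3/2; -1; 0 } — simplest -3433/2048
rrbrbrbrrbrbbb: Left { -2; -7/4; -27/16; -215/128; -859/512; -1717/1024; -3433/2048 }, Right { -429/256; -107/64; -53/32; -13/8; -3/2; -1; 0 } — simplest -6865/4096

-6865/4096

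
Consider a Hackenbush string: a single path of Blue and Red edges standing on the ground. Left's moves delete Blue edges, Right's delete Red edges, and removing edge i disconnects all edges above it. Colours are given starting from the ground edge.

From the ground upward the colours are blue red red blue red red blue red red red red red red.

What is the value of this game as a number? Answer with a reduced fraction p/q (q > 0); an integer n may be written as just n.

Prefix values for blue red red blue red red blue red red red red red red via {L|R} + simplicity:
G_1 [b]  L=[0]  R=[none]  → 1
G_2 [br]  L=[0]  R=[1]  → 1/2
G_3 [brr]  L=[0]  R=[1/2; 1]  → 1/4
G_4 [brrb]  L=[0; 1/4]  R=[1/2; 1]  → 3/8
G_5 [brrbr]  L=[0; 1/4]  R=[3/8; 1/2; 1]  → 5/16
G_6 [brrbrr]  L=[0; 1/4]  R=[5/16; 3/8; 1/2; 1]  → 9/32
G_7 [brrbrrb]  L=[0; 1/4; 9/32]  R=[5/16; 3/8; 1/2; 1]  → 19/64
G_8 [brrbrrbr]  L=[0; 1/4; 9/32]  R=[19/64; 5/16; 3/8; 1/2; 1]  → 37/128
G_9 [brrbrrbrr]  L=[0; 1/4; 9/32]  R=[37/128; 19/64; 5/16; 3/8; 1/2; 1]  → 73/256
G_10 [brrbrrbrrr]  L=[0; 1/4; 9/32]  R=[73/256; 37/128; 19/64; 5/16; 3/8; 1/2; 1]  → 145/512
G_11 [brrbrrbrrrr]  L=[0; 1/4; 9/32]  R=[145/512; 73/256; 37/128; 19/64; 5/16; 3/8; 1/2; 1]  → 289/1024
G_12 [brrbrrbrrrrr]  L=[0; 1/4; 9/32]  R=[289/1024; 145/512; 73/256; 37/128; 19/64; 5/16; 3/8; 1/2; 1]  → 577/2048
G_13 [brrbrrbrrrrrr]  L=[0; 1/4; 9/32]  R=[577/2048; 289/1024; 145/512; 73/256; 37/128; 19/64; 5/16; 3/8; 1/2; 1]  → 1153/4096

1153/4096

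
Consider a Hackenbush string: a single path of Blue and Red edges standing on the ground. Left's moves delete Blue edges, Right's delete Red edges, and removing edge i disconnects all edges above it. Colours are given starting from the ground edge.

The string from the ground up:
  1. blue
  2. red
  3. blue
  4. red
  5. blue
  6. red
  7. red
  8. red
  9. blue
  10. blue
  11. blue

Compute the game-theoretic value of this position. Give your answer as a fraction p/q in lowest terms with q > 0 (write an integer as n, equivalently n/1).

655/1024

step 1: add blue to get b; options L={ 0 } R={ — } => 1
step 2: add red to get br; options L={ 0 } R={ 1 } => 1/2
step 3: add blue to get brb; options L={ 0,1/2 } R={ 1 } => 3/4
step 4: add red to get brbr; options L={ 0,1/2 } R={ 3/4,1 } => 5/8
step 5: add blue to get brbrb; options L={ 0,1/2,5/8 } R={ 3/4,1 } => 11/16
step 6: add red to get brbrbr; options L={ 0,1/2,5/8 } R={ 11/16,3/4,1 } => 21/32
step 7: add red to get brbrbrr; options L={ 0,1/2,5/8 } R={ 21/32,11/16,3/4,1 } => 41/64
step 8: add red to get brbrbrrr; options L={ 0,1/2,5/8 } R={ 41/64,21/32,11/16,3/4,1 } => 81/128
step 9: add blue to get brbrbrrrb; options L={ 0,1/2,5/8,81/128 } R={ 41/64,21/32,11/16,3/4,1 } => 163/256
step 10: add blue to get brbrbrrrbb; options L={ 0,1/2,5/8,81/128,163/256 } R={ 41/64,21/32,11/16,3/4,1 } => 327/512
step 11: add blue to get brbrbrrrbbb; options L={ 0,1/2,5/8,81/128,163/256,327/512 } R={ 41/64,21/32,11/16,3/4,1 } => 655/1024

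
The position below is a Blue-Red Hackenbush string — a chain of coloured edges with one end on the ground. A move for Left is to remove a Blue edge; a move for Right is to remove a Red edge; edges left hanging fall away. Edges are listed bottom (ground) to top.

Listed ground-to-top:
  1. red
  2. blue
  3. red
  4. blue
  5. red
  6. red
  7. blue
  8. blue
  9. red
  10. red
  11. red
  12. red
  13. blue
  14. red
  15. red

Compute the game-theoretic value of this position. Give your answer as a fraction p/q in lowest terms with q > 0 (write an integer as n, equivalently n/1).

-11511/16384

Prefix values for red blue red blue red red blue blue red red red red blue red red via {L|R} + simplicity:
step 1: add red to get r; options L={ — } R={ 0 } ⇒ -1
step 2: add blue to get rb; options L={ -1 } R={ 0 } ⇒ -1/2
step 3: add red to get rbr; options L={ -1 } R={ -1/2,0 } ⇒ -3/4
step 4: add blue to get rbrb; options L={ -1,-3/4 } R={ -1/2,0 } ⇒ -5/8
step 5: add red to get rbrbr; options L={ -1,-3/4 } R={ -5/8,-1/2,0 } ⇒ -11/16
step 6: add red to get rbrbrr; options L={ -1,-3/4 } R={ -11/16,-5/8,-1/2,0 } ⇒ -23/32
step 7: add blue to get rbrbrrb; options L={ -1,-3/4,-23/32 } R={ -11/16,-5/8,-1/2,0 } ⇒ -45/64
step 8: add blue to get rbrbrrbb; options L={ -1,-3/4,-23/32,-45/64 } R={ -11/16,-5/8,-1/2,0 } ⇒ -89/128
step 9: add red to get rbrbrrbbr; options L={ -1,-3/4,-23/32,-45/64 } R={ -89/128,-11/16,-5/8,-1/2,0 } ⇒ -179/256
step 10: add red to get rbrbrrbbrr; options L={ -1,-3/4,-23/32,-45/64 } R={ -179/256,-89/128,-11/16,-5/8,-1/2,0 } ⇒ -359/512
step 11: add red to get rbrbrrbbrrr; options L={ -1,-3/4,-23/32,-45/64 } R={ -359/512,-179/256,-89/128,-11/16,-5/8,-1/2,0 } ⇒ -719/1024
step 12: add red to get rbrbrrbbrrrr; options L={ -1,-3/4,-23/32,-45/64 } R={ -719/1024,-359/512,-179/256,-89/128,-11/16,-5/8,-1/2,0 } ⇒ -1439/2048
step 13: add blue to get rbrbrrbbrrrrb; options L={ -1,-3/4,-23/32,-45/64,-1439/2048 } R={ -719/1024,-359/512,-179/256,-89/128,-11/16,-5/8,-1/2,0 } ⇒ -2877/4096
step 14: add red to get rbrbrrbbrrrrbr; options L={ -1,-3/4,-23/32,-45/64,-1439/2048 } R={ -2877/4096,-719/1024,-359/512,-179/256,-89/128,-11/16,-5/8,-1/2,0 } ⇒ -5755/8192
step 15: add red to get rbrbrrbbrrrrbrr; options L={ -1,-3/4,-23/32,-45/64,-1439/2048 } R={ -5755/8192,-2877/4096,-719/1024,-359/512,-179/256,-89/128,-11/16,-5/8,-1/2,0 } ⇒ -11511/16384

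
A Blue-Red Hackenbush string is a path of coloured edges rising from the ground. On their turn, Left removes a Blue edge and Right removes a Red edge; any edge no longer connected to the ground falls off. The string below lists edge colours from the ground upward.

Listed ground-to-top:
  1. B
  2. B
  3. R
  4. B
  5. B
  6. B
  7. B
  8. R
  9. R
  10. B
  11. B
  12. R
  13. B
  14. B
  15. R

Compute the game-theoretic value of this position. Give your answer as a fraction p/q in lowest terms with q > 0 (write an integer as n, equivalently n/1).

15981/8192

Build G(s[:k]) for k = 1..15, string s = B B R B B B B R R B B R B B R.
step 1: add B to get B; options L={ 0 } R={ — } → 1
step 2: add B to get BB; options L={ 0,1 } R={ — } → 2
step 3: add R to get BBR; options L={ 0,1 } R={ 2 } → 3/2
step 4: add B to get BBRB; options L={ 0,1,3/2 } R={ 2 } → 7/4
step 5: add B to get BBRBB; options L={ 0,1,3/2,7/4 } R={ 2 } → 15/8
step 6: add B to get BBRBBB; options L={ 0,1,3/2,7/4,15/8 } R={ 2 } → 31/16
step 7: add B to get BBRBBBB; options L={ 0,1,3/2,7/4,15/8,31/16 } R={ 2 } → 63/32
step 8: add R to get BBRBBBBR; options L={ 0,1,3/2,7/4,15/8,31/16 } R={ 63/32,2 } → 125/64
step 9: add R to get BBRBBBBRR; options L={ 0,1,3/2,7/4,15/8,31/16 } R={ 125/64,63/32,2 } → 249/128
step 10: add B to get BBRBBBBRRB; options L={ 0,1,3/2,7/4,15/8,31/16,249/128 } R={ 125/64,63/32,2 } → 499/256
step 11: add B to get BBRBBBBRRBB; options L={ 0,1,3/2,7/4,15/8,31/16,249/128,499/256 } R={ 125/64,63/32,2 } → 999/512
step 12: add R to get BBRBBBBRRBBR; options L={ 0,1,3/2,7/4,15/8,31/16,249/128,499/256 } R={ 999/512,125/64,63/32,2 } → 1997/1024
step 13: add B to get BBRBBBBRRBBRB; options L={ 0,1,3/2,7/4,15/8,31/16,249/128,499/256,1997/1024 } R={ 999/512,125/64,63/32,2 } → 3995/2048
step 14: add B to get BBRBBBBRRBBRBB; options L={ 0,1,3/2,7/4,15/8,31/16,249/128,499/256,1997/1024,3995/2048 } R={ 999/512,125/64,63/32,2 } → 7991/4096
step 15: add R to get BBRBBBBRRBBRBBR; options L={ 0,1,3/2,7/4,15/8,31/16,249/128,499/256,1997/1024,3995/2048 } R={ 7991/4096,999/512,125/64,63/32,2 } → 15981/8192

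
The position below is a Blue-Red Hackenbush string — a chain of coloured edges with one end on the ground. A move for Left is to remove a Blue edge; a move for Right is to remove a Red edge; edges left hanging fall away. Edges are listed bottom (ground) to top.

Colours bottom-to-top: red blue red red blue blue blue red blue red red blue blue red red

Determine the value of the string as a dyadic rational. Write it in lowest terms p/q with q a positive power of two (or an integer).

-12647/16384

Recurse on prefixes of the 15-edge string red blue red red blue blue blue red blue red red blue blue red red:
r: Left {  }, Right { 0 } gives simplest -1
rb: Left { -1 }, Right { 0 } gives simplest -1/2
rbr: Left { -1 }, Right { -1/2, 0 } gives simplest -3/4
rbrr: Left { -1 }, Right { -3/4, -1/2, 0 } gives simplest -7/8
rbrrb: Left { -1, -7/8 }, Right { -3/4, -1/2, 0 } gives simplest -13/16
rbrrbb: Left { -1, -7/8, -13/16 }, Right { -3/4, -1/2, 0 } gives simplest -25/32
rbrrbbb: Left { -1, -7/8, -13/16, -25/32 }, Right { -3/4, -1/2, 0 } gives simplest -49/64
rbrrbbbr: Left { -1, -7/8, -13/16, -25/32 }, Right { -49/64, -3/4, -1/2, 0 } gives simplest -99/128
rbrrbbbrb: Left { -1, -7/8, -13/16, -25/32, -99/128 }, Right { -49/64, -3/4, -1/2, 0 } gives simplest -197/256
rbrrbbbrbr: Left { -1, -7/8, -13/16, -25/32, -99/128 }, Right { -197/256, -49/64, -3/4, -1/2, 0 } gives simplest -395/512
rbrrbbbrbrr: Left { -1, -7/8, -13/16, -25/32, -99/128 }, Right { -395/512, -197/256, -49/64, -3/4, -1/2, 0 } gives simplest -791/1024
rbrrbbbrbrrb: Left { -1, -7/8, -13/16, -25/32, -99/128, -791/1024 }, Right { -395/512, -197/256, -49/64, -3/4, -1/2, 0 } gives simplest -1581/2048
rbrrbbbrbrrbb: Left { -1, -7/8, -13/16, -25/32, -99/128, -791/1024, -1581/2048 }, Right { -395/512, -197/256, -49/64, -3/4, -1/2, 0 } gives simplest -3161/4096
rbrrbbbrbrrbbr: Left { -1, -7/8, -13/16, -25/32, -99/128, -791/1024, -1581/2048 }, Right { -3161/4096, -395/512, -197/256, -49/64, -3/4, -1/2, 0 } gives simplest -6323/8192
rbrrbbbrbrrbbrr: Left { -1, -7/8, -13/16, -25/32, -99/128, -791/1024, -1581/2048 }, Right { -6323/8192, -3161/4096, -395/512, -197/256, -49/64, -3/4, -1/2, 0 } gives simplest -12647/16384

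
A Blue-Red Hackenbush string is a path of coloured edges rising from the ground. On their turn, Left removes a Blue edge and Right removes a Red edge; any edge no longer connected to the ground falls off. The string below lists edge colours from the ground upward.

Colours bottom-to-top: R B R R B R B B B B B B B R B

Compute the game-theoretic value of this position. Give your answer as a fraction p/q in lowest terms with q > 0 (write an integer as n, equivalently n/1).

Build value(s[:k]) for k = 1..15, string s = R B R R B R B B B B B B B R B.
edge 1 of 15 (R): { (no moves) | 0 } → -1
edge 2 of 15 (B): { -1 | 0 } → -1/2
edge 3 of 15 (R): { -1 | -1/2,0 } → -3/4
edge 4 of 15 (R): { -1 | -3/4,-1/2,0 } → -7/8
edge 5 of 15 (B): { -1,-7/8 | -3/4,-1/2,0 } → -13/16
edge 6 of 15 (R): { -1,-7/8 | -13/16,-3/4,-1/2,0 } → -27/32
edge 7 of 15 (B): { -1,-7/8,-27/32 | -13/16,-3/4,-1/2,0 } → -53/64
edge 8 of 15 (B): { -1,-7/8,-27/32,-53/64 | -13/16,-3/4,-1/2,0 } → -105/128
edge 9 of 15 (B): { -1,-7/8,-27/32,-53/64,-105/128 | -13/16,-3/4,-1/2,0 } → -209/256
edge 10 of 15 (B): { -1,-7/8,-27/32,-53/64,-105/128,-209/256 | -13/16,-3/4,-1/2,0 } → -417/512
edge 11 of 15 (B): { -1,-7/8,-27/32,-53/64,-105/128,-209/256,-417/512 | -13/16,-3/4,-1/2,0 } → -833/1024
edge 12 of 15 (B): { -1,-7/8,-27/32,-53/64,-105/128,-209/256,-417/512,-833/1024 | -13/16,-3/4,-1/2,0 } → -1665/2048
edge 13 of 15 (B): { -1,-7/8,-27/32,-53/64,-105/128,-209/256,-417/512,-833/1024,-1665/2048 | -13/16,-3/4,-1/2,0 } → -3329/4096
edge 14 of 15 (R): { -1,-7/8,-27/32,-53/64,-105/128,-209/256,-417/512,-833/1024,-1665/2048 | -3329/4096,-13/16,-3/4,-1/2,0 } → -6659/8192
edge 15 of 15 (B): { -1,-7/8,-27/32,-53/64,-105/128,-209/256,-417/512,-833/1024,-1665/2048,-6659/8192 | -3329/4096,-13/16,-3/4,-1/2,0 } → -13317/16384

-13317/16384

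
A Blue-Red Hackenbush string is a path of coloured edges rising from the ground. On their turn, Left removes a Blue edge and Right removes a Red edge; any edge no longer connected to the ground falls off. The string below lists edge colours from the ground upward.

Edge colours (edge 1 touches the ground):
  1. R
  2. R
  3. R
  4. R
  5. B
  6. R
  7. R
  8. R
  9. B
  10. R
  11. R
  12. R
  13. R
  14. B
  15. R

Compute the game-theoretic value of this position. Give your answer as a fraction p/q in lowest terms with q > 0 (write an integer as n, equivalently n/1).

Prefix values for R R R R B R R R B R R R R B R via {L|R} + simplicity:
G_1 [R]  L=[(no moves)]  R=[0]  ⇒ -1
G_2 [RR]  L=[(no moves)]  R=[-1, 0]  ⇒ -2
G_3 [RRR]  L=[(no moves)]  R=[-2, -1, 0]  ⇒ -3
G_4 [RRRR]  L=[(no moves)]  R=[-3, -2, -1, 0]  ⇒ -4
G_5 [RRRRB]  L=[-4]  R=[-3, -2, -1, 0]  ⇒ -7/2
G_6 [RRRRBR]  L=[-4]  R=[-7/2, -3, -2, -1, 0]  ⇒ -15/4
G_7 [RRRRBRR]  L=[-4]  R=[-15/4, -7/2, -3, -2, -1, 0]  ⇒ -31/8
G_8 [RRRRBRRR]  L=[-4]  R=[-31/8, -15/4, -7/2, -3, -2, -1, 0]  ⇒ -63/16
G_9 [RRRRBRRRB]  L=[-4, -63/16]  R=[-31/8, -15/4, -7/2, -3, -2, -1, 0]  ⇒ -125/32
G_10 [RRRRBRRRBR]  L=[-4, -63/16]  R=[-125/32, -31/8, -15/4, -7/2, -3, -2, -1, 0]  ⇒ -251/64
G_11 [RRRRBRRRBRR]  L=[-4, -63/16]  R=[-251/64, -125/32, -31/8, -15/4, -7/2, -3, -2, -1, 0]  ⇒ -503/128
G_12 [RRRRBRRRBRRR]  L=[-4, -63/16]  R=[-503/128, -251/64, -125/32, -31/8, -15/4, -7/2, -3, -2, -1, 0]  ⇒ -1007/256
G_13 [RRRRBRRRBRRRR]  L=[-4, -63/16]  R=[-1007/256, -503/128, -251/64, -125/32, -31/8, -15/4, -7/2, -3, -2, -1, 0]  ⇒ -2015/512
G_14 [RRRRBRRRBRRRRB]  L=[-4, -63/16, -2015/512]  R=[-1007/256, -503/128, -251/64, -125/32, -31/8, -15/4, -7/2, -3, -2, -1, 0]  ⇒ -4029/1024
G_15 [RRRRBRRRBRRRRBR]  L=[-4, -63/16, -2015/512]  R=[-4029/1024, -1007/256, -503/128, -251/64, -125/32, -31/8, -15/4, -7/2, -3, -2, -1, 0]  ⇒ -8059/2048

-8059/2048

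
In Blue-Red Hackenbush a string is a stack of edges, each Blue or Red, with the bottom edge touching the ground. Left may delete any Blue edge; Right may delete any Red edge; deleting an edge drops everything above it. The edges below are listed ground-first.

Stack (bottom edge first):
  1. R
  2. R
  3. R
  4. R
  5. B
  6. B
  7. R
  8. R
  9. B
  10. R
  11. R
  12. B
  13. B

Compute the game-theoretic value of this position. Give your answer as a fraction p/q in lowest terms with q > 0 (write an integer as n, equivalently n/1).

Prefix values for R R R R B B R R B R R B B via {L|R} + simplicity:
1 of 13 · R · max L −∞ · min R 0 => -1
2 of 13 · RR · max L −∞ · min R -1 => -2
3 of 13 · RRR · max L −∞ · min R -2 => -3
4 of 13 · RRRR · max L −∞ · min R -3 => -4
5 of 13 · RRRRB · max L -4 · min R -3 => -7/2
6 of 13 · RRRRBB · max L -7/2 · min R -3 => -13/4
7 of 13 · RRRRBBR · max L -7/2 · min R -13/4 => -27/8
8 of 13 · RRRRBBRR · max L -7/2 · min R -27/8 => -55/16
9 of 13 · RRRRBBRRB · max L -55/16 · min R -27/8 => -109/32
10 of 13 · RRRRBBRRBR · max L -55/16 · min R -109/32 => -219/64
11 of 13 · RRRRBBRRBRR · max L -55/16 · min R -219/64 => -439/128
12 of 13 · RRRRBBRRBRRB · max L -439/128 · min R -219/64 => -877/256
13 of 13 · RRRRBBRRBRRBB · max L -877/256 · min R -219/64 => -1753/512

-1753/512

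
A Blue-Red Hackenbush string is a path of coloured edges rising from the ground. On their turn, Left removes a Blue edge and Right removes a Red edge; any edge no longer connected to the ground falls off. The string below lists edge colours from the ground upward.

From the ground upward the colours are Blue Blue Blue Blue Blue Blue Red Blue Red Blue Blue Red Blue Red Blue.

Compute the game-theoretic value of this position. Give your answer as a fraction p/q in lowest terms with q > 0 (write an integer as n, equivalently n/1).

Prefix values for Blue Blue Blue Blue Blue Blue Red Blue Red Blue Blue Red Blue Red Blue via {L|R} + simplicity:
1 of 15 · B · max L 0 · min R +∞ so 1
2 of 15 · BB · max L 1 · min R +∞ so 2
3 of 15 · BBB · max L 2 · min R +∞ so 3
4 of 15 · BBBB · max L 3 · min R +∞ so 4
5 of 15 · BBBBB · max L 4 · min R +∞ so 5
6 of 15 · BBBBBB · max L 5 · min R +∞ so 6
7 of 15 · BBBBBBR · max L 5 · min R 6 so 11/2
8 of 15 · BBBBBBRB · max L 11/2 · min R 6 so 23/4
9 of 15 · BBBBBBRBR · max L 11/2 · min R 23/4 so 45/8
10 of 15 · BBBBBBRBRB · max L 45/8 · min R 23/4 so 91/16
11 of 15 · BBBBBBRBRBB · max L 91/16 · min R 23/4 so 183/32
12 of 15 · BBBBBBRBRBBR · max L 91/16 · min R 183/32 so 365/64
13 of 15 · BBBBBBRBRBBRB · max L 365/64 · min R 183/32 so 731/128
14 of 15 · BBBBBBRBRBBRBR · max L 365/64 · min R 731/128 so 1461/256
15 of 15 · BBBBBBRBRBBRBRB · max L 1461/256 · min R 731/128 so 2923/512

2923/512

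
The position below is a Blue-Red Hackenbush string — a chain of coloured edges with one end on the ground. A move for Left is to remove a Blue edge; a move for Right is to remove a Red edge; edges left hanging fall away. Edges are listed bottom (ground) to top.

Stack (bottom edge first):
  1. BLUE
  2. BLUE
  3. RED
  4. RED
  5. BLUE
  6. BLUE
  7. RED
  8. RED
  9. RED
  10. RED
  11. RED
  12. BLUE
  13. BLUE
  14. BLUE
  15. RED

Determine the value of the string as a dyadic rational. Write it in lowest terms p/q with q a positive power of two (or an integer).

11293/8192

Prefix values for BLUE BLUE RED RED BLUE BLUE RED RED RED RED RED BLUE BLUE BLUE RED via {L|R} + simplicity:
G(B) = { 0 | (no moves) } so 1
G(BB) = { 0,1 | (no moves) } so 2
G(BBR) = { 0,1 | 2 } so 3/2
G(BBRR) = { 0,1 | 3/2,2 } so 5/4
G(BBRRB) = { 0,1,5/4 | 3/2,2 } so 11/8
G(BBRRBB) = { 0,1,5/4,11/8 | 3/2,2 } so 23/16
G(BBRRBBR) = { 0,1,5/4,11/8 | 23/16,3/2,2 } so 45/32
G(BBRRBBRR) = { 0,1,5/4,11/8 | 45/32,23/16,3/2,2 } so 89/64
G(BBRRBBRRR) = { 0,1,5/4,11/8 | 89/64,45/32,23/16,3/2,2 } so 177/128
G(BBRRBBRRRR) = { 0,1,5/4,11/8 | 177/128,89/64,45/32,23/16,3/2,2 } so 353/256
G(BBRRBBRRRRR) = { 0,1,5/4,11/8 | 353/256,177/128,89/64,45/32,23/16,3/2,2 } so 705/512
G(BBRRBBRRRRRB) = { 0,1,5/4,11/8,705/512 | 353/256,177/128,89/64,45/32,23/16,3/2,2 } so 1411/1024
G(BBRRBBRRRRRBB) = { 0,1,5/4,11/8,705/512,1411/1024 | 353/256,177/128,89/64,45/32,23/16,3/2,2 } so 2823/2048
G(BBRRBBRRRRRBBB) = { 0,1,5/4,11/8,705/512,1411/1024,2823/2048 | 353/256,177/128,89/64,45/32,23/16,3/2,2 } so 5647/4096
G(BBRRBBRRRRRBBBR) = { 0,1,5/4,11/8,705/512,1411/1024,2823/2048 | 5647/4096,353/256,177/128,89/64,45/32,23/16,3/2,2 } so 11293/8192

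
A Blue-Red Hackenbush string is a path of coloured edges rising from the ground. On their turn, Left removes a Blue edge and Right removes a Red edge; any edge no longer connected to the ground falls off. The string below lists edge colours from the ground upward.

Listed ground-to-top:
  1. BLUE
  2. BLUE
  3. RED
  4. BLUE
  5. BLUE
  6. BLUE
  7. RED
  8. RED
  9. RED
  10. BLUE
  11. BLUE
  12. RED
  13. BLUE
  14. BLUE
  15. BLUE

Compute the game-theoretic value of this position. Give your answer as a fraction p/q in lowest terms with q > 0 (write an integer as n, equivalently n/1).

Recurse on prefixes of the 15-edge string BLUE BLUE RED BLUE BLUE BLUE RED RED RED BLUE BLUE RED BLUE BLUE BLUE:
v_1 [B]  L=[0]  R=[]  -> 1
v_2 [BB]  L=[0,1]  R=[]  -> 2
v_3 [BBR]  L=[0,1]  R=[2]  -> 3/2
v_4 [BBRB]  L=[0,1,3/2]  R=[2]  -> 7/4
v_5 [BBRBB]  L=[0,1,3/2,7/4]  R=[2]  -> 15/8
v_6 [BBRBBB]  L=[0,1,3/2,7/4,15/8]  R=[2]  -> 31/16
v_7 [BBRBBBR]  L=[0,1,3/2,7/4,15/8]  R=[31/16,2]  -> 61/32
v_8 [BBRBBBRR]  L=[0,1,3/2,7/4,15/8]  R=[61/32,31/16,2]  -> 121/64
v_9 [BBRBBBRRR]  L=[0,1,3/2,7/4,15/8]  R=[121/64,61/32,31/16,2]  -> 241/128
v_10 [BBRBBBRRRB]  L=[0,1,3/2,7/4,15/8,241/128]  R=[121/64,61/32,31/16,2]  -> 483/256
v_11 [BBRBBBRRRBB]  L=[0,1,3/2,7/4,15/8,241/128,483/256]  R=[121/64,61/32,31/16,2]  -> 967/512
v_12 [BBRBBBRRRBBR]  L=[0,1,3/2,7/4,15/8,241/128,483/256]  R=[967/512,121/64,61/32,31/16,2]  -> 1933/1024
v_13 [BBRBBBRRRBBRB]  L=[0,1,3/2,7/4,15/8,241/128,483/256,1933/1024]  R=[967/512,121/64,61/32,31/16,2]  -> 3867/2048
v_14 [BBRBBBRRRBBRBB]  L=[0,1,3/2,7/4,15/8,241/128,483/256,1933/1024,3867/2048]  R=[967/512,121/64,61/32,31/16,2]  -> 7735/4096
v_15 [BBRBBBRRRBBRBBB]  L=[0,1,3/2,7/4,15/8,241/128,483/256,1933/1024,3867/2048,7735/4096]  R=[967/512,121/64,61/32,31/16,2]  -> 15471/8192

15471/8192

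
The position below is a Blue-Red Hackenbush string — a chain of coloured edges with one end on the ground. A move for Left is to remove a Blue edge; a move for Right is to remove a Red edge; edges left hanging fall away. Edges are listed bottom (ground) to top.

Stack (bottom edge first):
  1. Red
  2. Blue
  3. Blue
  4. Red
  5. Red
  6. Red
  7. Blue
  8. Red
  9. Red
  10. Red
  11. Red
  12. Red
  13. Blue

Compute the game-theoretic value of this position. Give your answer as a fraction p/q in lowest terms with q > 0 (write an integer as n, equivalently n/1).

-1917/4096

Build G(s[:k]) for k = 1..13, string s = Red Blue Blue Red Red Red Blue Red Red Red Red Red Blue.
G_1 [R]  L=[·]  R=[0]  = -1
G_2 [RB]  L=[-1]  R=[0]  = -1/2
G_3 [RBB]  L=[-1; -1/2]  R=[0]  = -1/4
G_4 [RBBR]  L=[-1; -1/2]  R=[-1/4; 0]  = -3/8
G_5 [RBBRR]  L=[-1; -1/2]  R=[-3/8; -1/4; 0]  = -7/16
G_6 [RBBRRR]  L=[-1; -1/2]  R=[-7/16; -3/8; -1/4; 0]  = -15/32
G_7 [RBBRRRB]  L=[-1; -1/2; -15/32]  R=[-7/16; -3/8; -1/4; 0]  = -29/64
G_8 [RBBRRRBR]  L=[-1; -1/2; -15/32]  R=[-29/64; -7/16; -3/8; -1/4; 0]  = -59/128
G_9 [RBBRRRBRR]  L=[-1; -1/2; -15/32]  R=[-59/128; -29/64; -7/16; -3/8; -1/4; 0]  = -119/256
G_10 [RBBRRRBRRR]  L=[-1; -1/2; -15/32]  R=[-119/256; -59/128; -29/64; -7/16; -3/8; -1/4; 0]  = -239/512
G_11 [RBBRRRBRRRR]  L=[-1; -1/2; -15/32]  R=[-239/512; -119/256; -59/128; -29/64; -7/16; -3/8; -1/4; 0]  = -479/1024
G_12 [RBBRRRBRRRRR]  L=[-1; -1/2; -15/32]  R=[-479/1024; -239/512; -119/256; -59/128; -29/64; -7/16; -3/8; -1/4; 0]  = -959/2048
G_13 [RBBRRRBRRRRRB]  L=[-1; -1/2; -15/32; -959/2048]  R=[-479/1024; -239/512; -119/256; -59/128; -29/64; -7/16; -3/8; -1/4; 0]  = -1917/4096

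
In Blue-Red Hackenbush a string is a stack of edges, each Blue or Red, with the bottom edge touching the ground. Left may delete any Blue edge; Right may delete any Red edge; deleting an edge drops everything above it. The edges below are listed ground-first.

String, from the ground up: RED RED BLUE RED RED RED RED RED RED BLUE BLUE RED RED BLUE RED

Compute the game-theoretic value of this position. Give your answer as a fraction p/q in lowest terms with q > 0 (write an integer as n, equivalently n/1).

-16283/8192

1 of 15 · R · max L −∞ · min R 0 = -1
2 of 15 · RR · max L −∞ · min R -1 = -2
3 of 15 · RRB · max L -2 · min R -1 = -3/2
4 of 15 · RRBR · max L -2 · min R -3/2 = -7/4
5 of 15 · RRBRR · max L -2 · min R -7/4 = -15/8
6 of 15 · RRBRRR · max L -2 · min R -15/8 = -31/16
7 of 15 · RRBRRRR · max L -2 · min R -31/16 = -63/32
8 of 15 · RRBRRRRR · max L -2 · min R -63/32 = -127/64
9 of 15 · RRBRRRRRR · max L -2 · min R -127/64 = -255/128
10 of 15 · RRBRRRRRRB · max L -255/128 · min R -127/64 = -509/256
11 of 15 · RRBRRRRRRBB · max L -509/256 · min R -127/64 = -1017/512
12 of 15 · RRBRRRRRRBBR · max L -509/256 · min R -1017/512 = -2035/1024
13 of 15 · RRBRRRRRRBBRR · max L -509/256 · min R -2035/1024 = -4071/2048
14 of 15 · RRBRRRRRRBBRRB · max L -4071/2048 · min R -2035/1024 = -8141/4096
15 of 15 · RRBRRRRRRBBRRBR · max L -4071/2048 · min R -8141/4096 = -16283/8192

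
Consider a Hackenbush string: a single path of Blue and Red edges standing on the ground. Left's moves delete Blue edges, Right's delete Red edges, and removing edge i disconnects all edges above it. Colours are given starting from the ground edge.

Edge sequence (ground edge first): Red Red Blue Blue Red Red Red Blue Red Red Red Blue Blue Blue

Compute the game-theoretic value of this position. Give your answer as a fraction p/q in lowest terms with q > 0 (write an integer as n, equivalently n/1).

-6001/4096

R: Left { · }, Right { 0 } → simplest -1
RR: Left { · }, Right { -1,0 } → simplest -2
RRB: Left { -2 }, Right { -1,0 } → simplest -3/2
RRBB: Left { -2,-3/2 }, Right { -1,0 } → simplest -5/4
RRBBR: Left { -2,-3/2 }, Right { -5/4,-1,0 } → simplest -11/8
RRBBRR: Left { -2,-3/2 }, Right { -11/8,-5/4,-1,0 } → simplest -23/16
RRBBRRR: Left { -2,-3/2 }, Right { -23/16,-11/8,-5/4,-1,0 } → simplest -47/32
RRBBRRRB: Left { -2,-3/2,-47/32 }, Right { -23/16,-11/8,-5/4,-1,0 } → simplest -93/64
RRBBRRRBR: Left { -2,-3/2,-47/32 }, Right { -93/64,-23/16,-11/8,-5/4,-1,0 } → simplest -187/128
RRBBRRRBRR: Left { -2,-3/2,-47/32 }, Right { -187/128,-93/64,-23/16,-11/8,-5/4,-1,0 } → simplest -375/256
RRBBRRRBRRR: Left { -2,-3/2,-47/32 }, Right { -375/256,-187/128,-93/64,-23/16,-11/8,-5/4,-1,0 } → simplest -751/512
RRBBRRRBRRRB: Left { -2,-3/2,-47/32,-751/512 }, Right { -375/256,-187/128,-93/64,-23/16,-11/8,-5/4,-1,0 } → simplest -1501/1024
RRBBRRRBRRRBB: Left { -2,-3/2,-47/32,-751/512,-1501/1024 }, Right { -375/256,-187/128,-93/64,-23/16,-11/8,-5/4,-1,0 } → simplest -3001/2048
RRBBRRRBRRRBBB: Left { -2,-3/2,-47/32,-751/512,-1501/1024,-3001/2048 }, Right { -375/256,-187/128,-93/64,-23/16,-11/8,-5/4,-1,0 } → simplest -6001/4096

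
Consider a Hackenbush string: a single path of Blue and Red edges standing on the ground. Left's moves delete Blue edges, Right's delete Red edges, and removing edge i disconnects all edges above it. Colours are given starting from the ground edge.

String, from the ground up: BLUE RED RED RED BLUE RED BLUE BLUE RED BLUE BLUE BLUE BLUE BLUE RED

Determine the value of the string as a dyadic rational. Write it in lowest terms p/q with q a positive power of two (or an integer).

Prefix values for BLUE RED RED RED BLUE RED BLUE BLUE RED BLUE BLUE BLUE BLUE BLUE RED via {L|R} + simplicity:
1 of 15 · B · max L 0 · min R +∞ — 1
2 of 15 · BR · max L 0 · min R 1 — 1/2
3 of 15 · BRR · max L 0 · min R 1/2 — 1/4
4 of 15 · BRRR · max L 0 · min R 1/4 — 1/8
5 of 15 · BRRRB · max L 1/8 · min R 1/4 — 3/16
6 of 15 · BRRRBR · max L 1/8 · min R 3/16 — 5/32
7 of 15 · BRRRBRB · max L 5/32 · min R 3/16 — 11/64
8 of 15 · BRRRBRBB · max L 11/64 · min R 3/16 — 23/128
9 of 15 · BRRRBRBBR · max L 11/64 · min R 23/128 — 45/256
10 of 15 · BRRRBRBBRB · max L 45/256 · min R 23/128 — 91/512
11 of 15 · BRRRBRBBRBB · max L 91/512 · min R 23/128 — 183/1024
12 of 15 · BRRRBRBBRBBB · max L 183/1024 · min R 23/128 — 367/2048
13 of 15 · BRRRBRBBRBBBB · max L 367/2048 · min R 23/128 — 735/4096
14 of 15 · BRRRBRBBRBBBBB · max L 735/4096 · min R 23/128 — 1471/8192
15 of 15 · BRRRBRBBRBBBBBR · max L 735/4096 · min R 1471/8192 — 2941/16384

2941/16384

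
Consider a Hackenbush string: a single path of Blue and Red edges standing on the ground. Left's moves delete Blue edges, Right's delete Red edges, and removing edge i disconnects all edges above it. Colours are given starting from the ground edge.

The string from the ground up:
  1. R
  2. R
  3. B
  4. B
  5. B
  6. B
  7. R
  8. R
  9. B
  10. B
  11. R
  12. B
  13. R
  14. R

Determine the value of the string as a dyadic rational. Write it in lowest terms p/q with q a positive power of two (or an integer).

1 of 14 · R · max L −∞ · min R 0 → -1
2 of 14 · RR · max L −∞ · min R -1 → -2
3 of 14 · RRB · max L -2 · min R -1 → -3/2
4 of 14 · RRBB · max L -3/2 · min R -1 → -5/4
5 of 14 · RRBBB · max L -5/4 · min R -1 → -9/8
6 of 14 · RRBBBB · max L -9/8 · min R -1 → -17/16
7 of 14 · RRBBBBR · max L -9/8 · min R -17/16 → -35/32
8 of 14 · RRBBBBRR · max L -9/8 · min R -35/32 → -71/64
9 of 14 · RRBBBBRRB · max L -71/64 · min R -35/32 → -141/128
10 of 14 · RRBBBBRRBB · max L -141/128 · min R -35/32 → -281/256
11 of 14 · RRBBBBRRBBR · max L -141/128 · min R -281/256 → -563/512
12 of 14 · RRBBBBRRBBRB · max L -563/512 · min R -281/256 → -1125/1024
13 of 14 · RRBBBBRRBBRBR · max L -563/512 · min R -1125/1024 → -2251/2048
14 of 14 · RRBBBBRRBBRBRR · max L -563/512 · min R -2251/2048 → -4503/4096

-4503/4096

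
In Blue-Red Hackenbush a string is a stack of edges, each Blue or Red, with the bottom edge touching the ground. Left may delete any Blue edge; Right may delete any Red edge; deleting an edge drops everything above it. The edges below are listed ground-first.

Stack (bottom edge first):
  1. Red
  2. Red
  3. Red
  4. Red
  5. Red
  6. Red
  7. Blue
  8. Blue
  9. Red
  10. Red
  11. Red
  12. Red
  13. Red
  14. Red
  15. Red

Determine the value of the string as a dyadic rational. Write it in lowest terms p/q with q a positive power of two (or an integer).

step 1: add Red to get R; options L={ · } R={ 0 } → -1
step 2: add Red to get RR; options L={ · } R={ -1, 0 } → -2
step 3: add Red to get RRR; options L={ · } R={ -2, -1, 0 } → -3
step 4: add Red to get RRRR; options L={ · } R={ -3, -2, -1, 0 } → -4
step 5: add Red to get RRRRR; options L={ · } R={ -4, -3, -2, -1, 0 } → -5
step 6: add Red to get RRRRRR; options L={ · } R={ -5, -4, -3, -2, -1, 0 } → -6
step 7: add Blue to get RRRRRRB; options L={ -6 } R={ -5, -4, -3, -2, -1, 0 } → -11/2
step 8: add Blue to get RRRRRRBB; options L={ -6, -11/2 } R={ -5, -4, -3, -2, -1, 0 } → -21/4
step 9: add Red to get RRRRRRBBR; options L={ -6, -11/2 } R={ -21/4, -5, -4, -3, -2, -1, 0 } → -43/8
step 10: add Red to get RRRRRRBBRR; options L={ -6, -11/2 } R={ -43/8, -21/4, -5, -4, -3, -2, -1, 0 } → -87/16
step 11: add Red to get RRRRRRBBRRR; options L={ -6, -11/2 } R={ -87/16, -43/8, -21/4, -5, -4, -3, -2, -1, 0 } → -175/32
step 12: add Red to get RRRRRRBBRRRR; options L={ -6, -11/2 } R={ -175/32, -87/16, -43/8, -21/4, -5, -4, -3, -2, -1, 0 } → -351/64
step 13: add Red to get RRRRRRBBRRRRR; options L={ -6, -11/2 } R={ -351/64, -175/32, -87/16, -43/8, -21/4, -5, -4, -3, -2, -1, 0 } → -703/128
step 14: add Red to get RRRRRRBBRRRRRR; options L={ -6, -11/2 } R={ -703/128, -351/64, -175/32, -87/16, -43/8, -21/4, -5, -4, -3, -2, -1, 0 } → -1407/256
step 15: add Red to get RRRRRRBBRRRRRRR; options L={ -6, -11/2 } R={ -1407/256, -703/128, -351/64, -175/32, -87/16, -43/8, -21/4, -5, -4, -3, -2, -1, 0 } → -2815/512

-2815/512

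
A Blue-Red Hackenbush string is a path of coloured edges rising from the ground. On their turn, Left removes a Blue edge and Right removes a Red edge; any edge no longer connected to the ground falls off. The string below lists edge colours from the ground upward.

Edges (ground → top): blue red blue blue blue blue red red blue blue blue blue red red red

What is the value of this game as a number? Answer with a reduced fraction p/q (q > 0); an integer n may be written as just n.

15601/16384

Prefix values for blue red blue blue blue blue red red blue blue blue blue red red red via {L|R} + simplicity:
1 of 15 · b · max L 0 · min R +∞ => 1
2 of 15 · br · max L 0 · min R 1 => 1/2
3 of 15 · brb · max L 1/2 · min R 1 => 3/4
4 of 15 · brbb · max L 3/4 · min R 1 => 7/8
5 of 15 · brbbb · max L 7/8 · min R 1 => 15/16
6 of 15 · brbbbb · max L 15/16 · min R 1 => 31/32
7 of 15 · brbbbbr · max L 15/16 · min R 31/32 => 61/64
8 of 15 · brbbbbrr · max L 15/16 · min R 61/64 => 121/128
9 of 15 · brbbbbrrb · max L 121/128 · min R 61/64 => 243/256
10 of 15 · brbbbbrrbb · max L 243/256 · min R 61/64 => 487/512
11 of 15 · brbbbbrrbbb · max L 487/512 · min R 61/64 => 975/1024
12 of 15 · brbbbbrrbbbb · max L 975/1024 · min R 61/64 => 1951/2048
13 of 15 · brbbbbrrbbbbr · max L 975/1024 · min R 1951/2048 => 3901/4096
14 of 15 · brbbbbrrbbbbrr · max L 975/1024 · min R 3901/4096 => 7801/8192
15 of 15 · brbbbbrrbbbbrrr · max L 975/1024 · min R 7801/8192 => 15601/16384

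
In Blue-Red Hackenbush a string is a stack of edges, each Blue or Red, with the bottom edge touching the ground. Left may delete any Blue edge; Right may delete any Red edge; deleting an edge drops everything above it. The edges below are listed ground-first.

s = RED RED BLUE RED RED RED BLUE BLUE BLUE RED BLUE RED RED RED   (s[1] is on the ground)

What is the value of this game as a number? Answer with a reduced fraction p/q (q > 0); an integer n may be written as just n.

g(R) = { none | 0 } = -1
g(RR) = { none | -1,0 } = -2
g(RRB) = { -2 | -1,0 } = -3/2
g(RRBR) = { -2 | -3/2,-1,0 } = -7/4
g(RRBRR) = { -2 | -7/4,-3/2,-1,0 } = -15/8
g(RRBRRR) = { -2 | -15/8,-7/4,-3/2,-1,0 } = -31/16
g(RRBRRRB) = { -2,-31/16 | -15/8,-7/4,-3/2,-1,0 } = -61/32
g(RRBRRRBB) = { -2,-31/16,-61/32 | -15/8,-7/4,-3/2,-1,0 } = -121/64
g(RRBRRRBBB) = { -2,-31/16,-61/32,-121/64 | -15/8,-7/4,-3/2,-1,0 } = -241/128
g(RRBRRRBBBR) = { -2,-31/16,-61/32,-121/64 | -241/128,-15/8,-7/4,-3/2,-1,0 } = -483/256
g(RRBRRRBBBRB) = { -2,-31/16,-61/32,-121/64,-483/256 | -241/128,-15/8,-7/4,-3/2,-1,0 } = -965/512
g(RRBRRRBBBRBR) = { -2,-31/16,-61/32,-121/64,-483/256 | -965/512,-241/128,-15/8,-7/4,-3/2,-1,0 } = -1931/1024
g(RRBRRRBBBRBRR) = { -2,-31/16,-61/32,-121/64,-483/256 | -1931/1024,-965/512,-241/128,-15/8,-7/4,-3/2,-1,0 } = -3863/2048
g(RRBRRRBBBRBRRR) = { -2,-31/16,-61/32,-121/64,-483/256 | -3863/2048,-1931/1024,-965/512,-241/128,-15/8,-7/4,-3/2,-1,0 } = -7727/4096

-7727/4096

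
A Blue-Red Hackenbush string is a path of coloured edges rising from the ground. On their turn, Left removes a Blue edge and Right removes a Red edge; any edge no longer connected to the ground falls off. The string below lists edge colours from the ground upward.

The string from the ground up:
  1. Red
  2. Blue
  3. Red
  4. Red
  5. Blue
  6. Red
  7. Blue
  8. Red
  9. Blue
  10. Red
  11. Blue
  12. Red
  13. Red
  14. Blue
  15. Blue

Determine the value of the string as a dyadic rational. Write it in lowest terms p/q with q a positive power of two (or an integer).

Prefix values for Red Blue Red Red Blue Red Blue Red Blue Red Blue Red Red Blue Blue via {L|R} + simplicity:
1 of 15 · R · max L −∞ · min R 0 — -1
2 of 15 · RB · max L -1 · min R 0 — -1/2
3 of 15 · RBR · max L -1 · min R -1/2 — -3/4
4 of 15 · RBRR · max L -1 · min R -3/4 — -7/8
5 of 15 · RBRRB · max L -7/8 · min R -3/4 — -13/16
6 of 15 · RBRRBR · max L -7/8 · min R -13/16 — -27/32
7 of 15 · RBRRBRB · max L -27/32 · min R -13/16 — -53/64
8 of 15 · RBRRBRBR · max L -27/32 · min R -53/64 — -107/128
9 of 15 · RBRRBRBRB · max L -107/128 · min R -53/64 — -213/256
10 of 15 · RBRRBRBRBR · max L -107/128 · min R -213/256 — -427/512
11 of 15 · RBRRBRBRBRB · max L -427/512 · min R -213/256 — -853/1024
12 of 15 · RBRRBRBRBRBR · max L -427/512 · min R -853/1024 — -1707/2048
13 of 15 · RBRRBRBRBRBRR · max L -427/512 · min R -1707/2048 — -3415/4096
14 of 15 · RBRRBRBRBRBRRB · max L -3415/4096 · min R -1707/2048 — -6829/8192
15 of 15 · RBRRBRBRBRBRRBB · max L -6829/8192 · min R -1707/2048 — -13657/16384

-13657/16384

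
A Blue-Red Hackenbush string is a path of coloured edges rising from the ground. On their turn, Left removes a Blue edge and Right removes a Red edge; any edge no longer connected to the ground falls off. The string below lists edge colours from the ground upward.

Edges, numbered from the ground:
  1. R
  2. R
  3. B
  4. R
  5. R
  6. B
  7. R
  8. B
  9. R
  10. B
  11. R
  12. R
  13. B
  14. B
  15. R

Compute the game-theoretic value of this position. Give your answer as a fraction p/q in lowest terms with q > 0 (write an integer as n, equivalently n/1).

step 1: add R to get R; options L={ none } R={ 0 } => -1
step 2: add R to get RR; options L={ none } R={ -1,0 } => -2
step 3: add B to get RRB; options L={ -2 } R={ -1,0 } => -3/2
step 4: add R to get RRBR; options L={ -2 } R={ -3/2,-1,0 } => -7/4
step 5: add R to get RRBRR; options L={ -2 } R={ -7/4,-3/2,-1,0 } => -15/8
step 6: add B to get RRBRRB; options L={ -2,-15/8 } R={ -7/4,-3/2,-1,0 } => -29/16
step 7: add R to get RRBRRBR; options L={ -2,-15/8 } R={ -29/16,-7/4,-3/2,-1,0 } => -59/32
step 8: add B to get RRBRRBRB; options L={ -2,-15/8,-59/32 } R={ -29/16,-7/4,-3/2,-1,0 } => -117/64
step 9: add R to get RRBRRBRBR; options L={ -2,-15/8,-59/32 } R={ -117/64,-29/16,-7/4,-3/2,-1,0 } => -235/128
step 10: add B to get RRBRRBRBRB; options L={ -2,-15/8,-59/32,-235/128 } R={ -117/64,-29/16,-7/4,-3/2,-1,0 } => -469/256
step 11: add R to get RRBRRBRBRBR; options L={ -2,-15/8,-59/32,-235/128 } R={ -469/256,-117/64,-29/16,-7/4,-3/2,-1,0 } => -939/512
step 12: add R to get RRBRRBRBRBRR; options L={ -2,-15/8,-59/32,-235/128 } R={ -939/512,-469/256,-117/64,-29/16,-7/4,-3/2,-1,0 } => -1879/1024
step 13: add B to get RRBRRBRBRBRRB; options L={ -2,-15/8,-59/32,-235/128,-1879/1024 } R={ -939/512,-469/256,-117/64,-29/16,-7/4,-3/2,-1,0 } => -3757/2048
step 14: add B to get RRBRRBRBRBRRBB; options L={ -2,-15/8,-59/32,-235/128,-1879/1024,-3757/2048 } R={ -939/512,-469/256,-117/64,-29/16,-7/4,-3/2,-1,0 } => -7513/4096
step 15: add R to get RRBRRBRBRBRRBBR; options L={ -2,-15/8,-59/32,-235/128,-1879/1024,-3757/2048 } R={ -7513/4096,-939/512,-469/256,-117/64,-29/16,-7/4,-3/2,-1,0 } => -15027/8192

-15027/8192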